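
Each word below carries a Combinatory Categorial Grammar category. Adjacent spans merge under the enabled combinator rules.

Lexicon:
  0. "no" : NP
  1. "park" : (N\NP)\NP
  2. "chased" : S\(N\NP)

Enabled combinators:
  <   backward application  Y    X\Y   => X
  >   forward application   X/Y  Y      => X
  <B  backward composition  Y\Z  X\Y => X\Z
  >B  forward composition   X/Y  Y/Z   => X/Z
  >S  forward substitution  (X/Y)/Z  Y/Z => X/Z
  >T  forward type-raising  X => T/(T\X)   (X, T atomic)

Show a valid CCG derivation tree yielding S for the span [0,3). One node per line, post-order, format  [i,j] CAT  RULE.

[0,3] S   <
  [0,1] "no" : NP
  [1,3] S\NP   <B
    [1,2] "park" : (N\NP)\NP
    [2,3] "chased" : S\(N\NP)

[0,1] NP  lex  "no"
[1,2] (N\NP)\NP  lex  "park"
[2,3] S\(N\NP)  lex  "chased"
[1,3] S\NP  <B  k=2
[0,3] S  <  k=1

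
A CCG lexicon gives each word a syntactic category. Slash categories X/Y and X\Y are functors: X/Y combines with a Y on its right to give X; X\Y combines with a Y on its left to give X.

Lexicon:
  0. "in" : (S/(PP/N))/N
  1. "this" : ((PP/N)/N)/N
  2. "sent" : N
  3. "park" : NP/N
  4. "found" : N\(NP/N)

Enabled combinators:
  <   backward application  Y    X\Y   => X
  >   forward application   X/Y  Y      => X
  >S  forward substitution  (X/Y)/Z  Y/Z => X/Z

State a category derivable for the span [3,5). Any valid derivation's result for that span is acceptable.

[0,5] S   >
  [0,3] S/N   >S
    [0,1] "in" : (S/(PP/N))/N
    [1,3] (PP/N)/N   >
      [1,2] "this" : ((PP/N)/N)/N
      [2,3] "sent" : N
  [3,5] N   <
    [3,4] "park" : NP/N
    [4,5] "found" : N\(NP/N)

N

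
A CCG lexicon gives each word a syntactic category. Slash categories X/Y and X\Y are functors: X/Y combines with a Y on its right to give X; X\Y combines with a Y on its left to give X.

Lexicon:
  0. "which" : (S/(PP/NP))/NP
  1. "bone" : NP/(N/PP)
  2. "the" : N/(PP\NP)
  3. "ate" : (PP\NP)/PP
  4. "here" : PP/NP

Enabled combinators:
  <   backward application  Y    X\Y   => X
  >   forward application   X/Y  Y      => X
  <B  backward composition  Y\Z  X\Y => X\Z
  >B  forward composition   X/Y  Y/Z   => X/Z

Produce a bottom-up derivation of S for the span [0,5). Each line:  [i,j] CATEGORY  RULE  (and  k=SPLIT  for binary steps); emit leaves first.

[0,1] (S/(PP/NP))/NP  lex  "which"
[1,2] NP/(N/PP)  lex  "bone"
[2,3] N/(PP\NP)  lex  "the"
[3,4] (PP\NP)/PP  lex  "ate"
[2,4] N/PP  >B  k=3
[1,4] NP  >  k=2
[0,4] S/(PP/NP)  >  k=1
[4,5] PP/NP  lex  "here"
[0,5] S  >  k=4

[0,5] S   >
  [0,4] S/(PP/NP)   >
    [0,1] "which" : (S/(PP/NP))/NP
    [1,4] NP   >
      [1,2] "bone" : NP/(N/PP)
      [2,4] N/PP   >B
        [2,3] "the" : N/(PP\NP)
        [3,4] "ate" : (PP\NP)/PP
  [4,5] "here" : PP/NP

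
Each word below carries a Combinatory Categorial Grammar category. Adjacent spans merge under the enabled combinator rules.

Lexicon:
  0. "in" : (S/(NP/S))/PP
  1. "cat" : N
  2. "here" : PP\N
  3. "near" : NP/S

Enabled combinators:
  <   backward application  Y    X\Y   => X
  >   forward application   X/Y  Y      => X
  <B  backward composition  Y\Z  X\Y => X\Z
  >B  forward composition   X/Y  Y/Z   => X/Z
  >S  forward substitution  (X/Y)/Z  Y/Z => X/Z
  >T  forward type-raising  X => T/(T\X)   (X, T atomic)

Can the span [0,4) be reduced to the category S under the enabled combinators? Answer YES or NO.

YES

[0,4] S   >
  [0,3] S/(NP/S)   >
    [0,1] "in" : (S/(NP/S))/PP
    [1,3] PP   >
      [1,2] PP/(PP\N)   >T
        [1,2] "cat" : N
      [2,3] "here" : PP\N
  [3,4] "near" : NP/S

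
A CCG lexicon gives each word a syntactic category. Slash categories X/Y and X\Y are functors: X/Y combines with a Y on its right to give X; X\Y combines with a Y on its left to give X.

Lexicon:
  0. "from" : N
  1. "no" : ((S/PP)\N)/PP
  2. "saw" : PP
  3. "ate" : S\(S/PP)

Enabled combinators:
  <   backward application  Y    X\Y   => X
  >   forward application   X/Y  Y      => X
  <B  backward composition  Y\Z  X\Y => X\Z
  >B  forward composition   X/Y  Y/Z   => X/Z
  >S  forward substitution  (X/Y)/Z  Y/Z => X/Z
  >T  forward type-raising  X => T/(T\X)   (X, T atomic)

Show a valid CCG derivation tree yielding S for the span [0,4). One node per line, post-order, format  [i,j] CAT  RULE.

[0,1] N  lex  "from"
[0,1] S/(S\N)  >T
[1,2] ((S/PP)\N)/PP  lex  "no"
[2,3] PP  lex  "saw"
[1,3] (S/PP)\N  >  k=2
[3,4] S\(S/PP)  lex  "ate"
[1,4] S\N  <B  k=3
[0,4] S  >  k=1

[0,4] S   >
  [0,1] S/(S\N)   >T
    [0,1] "from" : N
  [1,4] S\N   <B
    [1,3] (S/PP)\N   >
      [1,2] "no" : ((S/PP)\N)/PP
      [2,3] "saw" : PP
    [3,4] "ate" : S\(S/PP)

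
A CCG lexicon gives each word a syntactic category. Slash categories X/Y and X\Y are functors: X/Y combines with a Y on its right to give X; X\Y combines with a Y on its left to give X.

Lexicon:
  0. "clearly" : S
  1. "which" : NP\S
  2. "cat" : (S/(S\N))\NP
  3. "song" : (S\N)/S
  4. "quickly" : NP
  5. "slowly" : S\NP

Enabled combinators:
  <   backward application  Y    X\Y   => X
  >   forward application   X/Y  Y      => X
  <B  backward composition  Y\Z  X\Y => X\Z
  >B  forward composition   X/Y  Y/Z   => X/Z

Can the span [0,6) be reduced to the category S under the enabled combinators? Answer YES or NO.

YES

[0,6] S   >
  [0,3] S/(S\N)   <
    [0,2] NP   <
      [0,1] "clearly" : S
      [1,2] "which" : NP\S
    [2,3] "cat" : (S/(S\N))\NP
  [3,6] S\N   >
    [3,4] "song" : (S\N)/S
    [4,6] S   <
      [4,5] "quickly" : NP
      [5,6] "slowly" : S\NP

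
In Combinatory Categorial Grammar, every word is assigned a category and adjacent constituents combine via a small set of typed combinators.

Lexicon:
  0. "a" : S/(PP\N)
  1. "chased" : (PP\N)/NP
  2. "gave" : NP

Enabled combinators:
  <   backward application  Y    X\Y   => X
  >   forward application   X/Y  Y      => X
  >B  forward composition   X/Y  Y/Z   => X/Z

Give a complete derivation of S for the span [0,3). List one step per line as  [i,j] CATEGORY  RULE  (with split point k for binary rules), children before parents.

[0,1] S/(PP\N)  lex  "a"
[1,2] (PP\N)/NP  lex  "chased"
[2,3] NP  lex  "gave"
[1,3] PP\N  >  k=2
[0,3] S  >  k=1

[0,3] S   >
  [0,1] "a" : S/(PP\N)
  [1,3] PP\N   >
    [1,2] "chased" : (PP\N)/NP
    [2,3] "gave" : NP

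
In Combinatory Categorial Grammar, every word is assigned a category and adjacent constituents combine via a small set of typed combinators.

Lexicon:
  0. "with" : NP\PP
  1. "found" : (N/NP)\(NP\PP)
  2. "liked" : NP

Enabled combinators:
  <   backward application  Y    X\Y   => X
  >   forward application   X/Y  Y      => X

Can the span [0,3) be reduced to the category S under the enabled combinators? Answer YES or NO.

NO

NP\PP (N/NP)\(NP\PP) NP
CKY chart[0,3] = {N}; S ∉ chart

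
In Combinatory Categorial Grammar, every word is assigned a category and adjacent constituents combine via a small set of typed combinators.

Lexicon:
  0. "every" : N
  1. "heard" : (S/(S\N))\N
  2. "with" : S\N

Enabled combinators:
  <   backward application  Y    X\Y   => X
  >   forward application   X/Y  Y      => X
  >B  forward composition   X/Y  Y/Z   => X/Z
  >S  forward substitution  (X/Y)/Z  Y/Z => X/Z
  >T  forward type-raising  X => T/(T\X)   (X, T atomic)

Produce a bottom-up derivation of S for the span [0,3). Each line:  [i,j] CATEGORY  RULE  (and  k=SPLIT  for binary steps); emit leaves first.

[0,1] N  lex  "every"
[1,2] (S/(S\N))\N  lex  "heard"
[0,2] S/(S\N)  <  k=1
[2,3] S\N  lex  "with"
[0,3] S  >  k=2

[0,3] S   >
  [0,2] S/(S\N)   <
    [0,1] "every" : N
    [1,2] "heard" : (S/(S\N))\N
  [2,3] "with" : S\N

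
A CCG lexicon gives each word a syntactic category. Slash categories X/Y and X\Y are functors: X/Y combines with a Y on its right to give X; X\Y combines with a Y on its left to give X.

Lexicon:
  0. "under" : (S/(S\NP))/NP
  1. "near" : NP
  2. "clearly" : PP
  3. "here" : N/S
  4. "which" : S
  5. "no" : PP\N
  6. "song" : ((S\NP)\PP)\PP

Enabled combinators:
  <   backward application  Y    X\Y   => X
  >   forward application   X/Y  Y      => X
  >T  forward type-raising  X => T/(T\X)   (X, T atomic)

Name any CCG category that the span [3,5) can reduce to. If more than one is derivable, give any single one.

[0,7] S   >
  [0,2] S/(S\NP)   >
    [0,1] "under" : (S/(S\NP))/NP
    [1,2] "near" : NP
  [2,7] S\NP   <
    [2,3] "clearly" : PP
    [3,7] (S\NP)\PP   <
      [3,6] PP   <
        [3,5] N   >
          [3,4] "here" : N/S
          [4,5] "which" : S
        [5,6] "no" : PP\N
      [6,7] "song" : ((S\NP)\PP)\PP

N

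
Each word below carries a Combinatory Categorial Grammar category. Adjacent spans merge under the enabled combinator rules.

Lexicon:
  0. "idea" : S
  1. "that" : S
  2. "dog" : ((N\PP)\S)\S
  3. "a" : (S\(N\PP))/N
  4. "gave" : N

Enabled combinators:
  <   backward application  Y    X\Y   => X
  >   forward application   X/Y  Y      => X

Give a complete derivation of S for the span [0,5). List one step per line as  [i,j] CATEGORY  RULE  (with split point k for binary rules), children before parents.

[0,5] S   <
  [0,3] N\PP   <
    [0,1] "idea" : S
    [1,3] (N\PP)\S   <
      [1,2] "that" : S
      [2,3] "dog" : ((N\PP)\S)\S
  [3,5] S\(N\PP)   >
    [3,4] "a" : (S\(N\PP))/N
    [4,5] "gave" : N

[0,1] S  lex  "idea"
[1,2] S  lex  "that"
[2,3] ((N\PP)\S)\S  lex  "dog"
[1,3] (N\PP)\S  <  k=2
[0,3] N\PP  <  k=1
[3,4] (S\(N\PP))/N  lex  "a"
[4,5] N  lex  "gave"
[3,5] S\(N\PP)  >  k=4
[0,5] S  <  k=3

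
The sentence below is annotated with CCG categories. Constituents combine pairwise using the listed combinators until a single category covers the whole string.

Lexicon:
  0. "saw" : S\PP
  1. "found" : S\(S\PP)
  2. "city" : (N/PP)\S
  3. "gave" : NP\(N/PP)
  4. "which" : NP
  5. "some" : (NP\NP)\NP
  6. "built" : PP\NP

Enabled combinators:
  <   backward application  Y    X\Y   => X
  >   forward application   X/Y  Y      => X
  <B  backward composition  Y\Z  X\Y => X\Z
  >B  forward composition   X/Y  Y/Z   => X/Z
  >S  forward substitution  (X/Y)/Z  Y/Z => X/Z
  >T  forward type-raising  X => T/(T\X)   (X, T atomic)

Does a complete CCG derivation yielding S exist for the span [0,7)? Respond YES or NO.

NO

S\PP S\(S\PP) (N/PP)\S NP\(N/PP) NP (NP\NP)\NP PP\NP
CKY chart[0,7] = {N/(N\PP), NP/(NP\PP), PP, PP/(PP\PP), S/(S\PP)}; S ∉ chart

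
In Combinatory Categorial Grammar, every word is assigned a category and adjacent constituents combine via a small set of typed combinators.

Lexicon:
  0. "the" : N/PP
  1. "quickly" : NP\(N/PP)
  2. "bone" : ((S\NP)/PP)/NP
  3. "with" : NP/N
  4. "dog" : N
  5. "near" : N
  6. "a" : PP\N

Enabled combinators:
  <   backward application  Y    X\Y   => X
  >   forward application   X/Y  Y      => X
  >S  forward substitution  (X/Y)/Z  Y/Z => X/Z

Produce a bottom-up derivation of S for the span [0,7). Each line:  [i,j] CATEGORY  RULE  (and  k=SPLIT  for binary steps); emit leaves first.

[0,1] N/PP  lex  "the"
[1,2] NP\(N/PP)  lex  "quickly"
[0,2] NP  <  k=1
[2,3] ((S\NP)/PP)/NP  lex  "bone"
[3,4] NP/N  lex  "with"
[4,5] N  lex  "dog"
[3,5] NP  >  k=4
[2,5] (S\NP)/PP  >  k=3
[5,6] N  lex  "near"
[6,7] PP\N  lex  "a"
[5,7] PP  <  k=6
[2,7] S\NP  >  k=5
[0,7] S  <  k=2

[0,7] S   <
  [0,2] NP   <
    [0,1] "the" : N/PP
    [1,2] "quickly" : NP\(N/PP)
  [2,7] S\NP   >
    [2,5] (S\NP)/PP   >
      [2,3] "bone" : ((S\NP)/PP)/NP
      [3,5] NP   >
        [3,4] "with" : NP/N
        [4,5] "dog" : N
    [5,7] PP   <
      [5,6] "near" : N
      [6,7] "a" : PP\N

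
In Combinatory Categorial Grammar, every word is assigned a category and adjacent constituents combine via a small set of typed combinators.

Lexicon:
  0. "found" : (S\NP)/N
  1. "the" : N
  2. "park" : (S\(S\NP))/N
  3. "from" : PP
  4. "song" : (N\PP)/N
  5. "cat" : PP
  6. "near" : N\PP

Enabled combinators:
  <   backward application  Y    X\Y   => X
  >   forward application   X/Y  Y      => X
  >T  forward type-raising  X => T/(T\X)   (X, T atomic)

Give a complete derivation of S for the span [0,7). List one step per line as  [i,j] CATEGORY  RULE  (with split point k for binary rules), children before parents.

[0,1] (S\NP)/N  lex  "found"
[1,2] N  lex  "the"
[0,2] S\NP  >  k=1
[2,3] (S\(S\NP))/N  lex  "park"
[3,4] PP  lex  "from"
[3,4] N/(N\PP)  >T
[4,5] (N\PP)/N  lex  "song"
[5,6] PP  lex  "cat"
[6,7] N\PP  lex  "near"
[5,7] N  <  k=6
[4,7] N\PP  >  k=5
[3,7] N  >  k=4
[2,7] S\(S\NP)  >  k=3
[0,7] S  <  k=2

[0,7] S   <
  [0,2] S\NP   >
    [0,1] "found" : (S\NP)/N
    [1,2] "the" : N
  [2,7] S\(S\NP)   >
    [2,3] "park" : (S\(S\NP))/N
    [3,7] N   >
      [3,4] N/(N\PP)   >T
        [3,4] "from" : PP
      [4,7] N\PP   >
        [4,5] "song" : (N\PP)/N
        [5,7] N   <
          [5,6] "cat" : PP
          [6,7] "near" : N\PP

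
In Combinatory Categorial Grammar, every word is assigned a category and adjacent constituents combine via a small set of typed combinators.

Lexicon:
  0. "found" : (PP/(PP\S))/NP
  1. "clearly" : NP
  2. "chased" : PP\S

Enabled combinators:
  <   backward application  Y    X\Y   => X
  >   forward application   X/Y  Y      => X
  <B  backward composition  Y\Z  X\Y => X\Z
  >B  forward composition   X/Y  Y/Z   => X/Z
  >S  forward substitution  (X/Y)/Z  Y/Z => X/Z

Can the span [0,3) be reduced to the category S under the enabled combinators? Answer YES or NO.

NO

(PP/(PP\S))/NP NP PP\S
CKY chart[0,3] = {PP}; S ∉ chart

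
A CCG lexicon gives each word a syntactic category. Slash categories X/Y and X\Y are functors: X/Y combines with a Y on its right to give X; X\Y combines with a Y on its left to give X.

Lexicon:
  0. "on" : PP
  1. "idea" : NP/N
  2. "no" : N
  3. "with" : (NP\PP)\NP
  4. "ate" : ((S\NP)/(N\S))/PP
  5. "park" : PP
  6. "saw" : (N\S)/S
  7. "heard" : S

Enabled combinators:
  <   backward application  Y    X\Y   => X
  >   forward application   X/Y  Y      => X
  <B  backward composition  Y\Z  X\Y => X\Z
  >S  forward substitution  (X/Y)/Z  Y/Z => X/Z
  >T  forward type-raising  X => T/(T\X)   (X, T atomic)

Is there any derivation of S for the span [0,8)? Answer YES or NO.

YES

[0,8] S   <
  [0,4] NP   >
    [0,1] NP/(NP\PP)   >T
      [0,1] "on" : PP
    [1,4] NP\PP   <
      [1,3] NP   >
        [1,2] "idea" : NP/N
        [2,3] "no" : N
      [3,4] "with" : (NP\PP)\NP
  [4,8] S\NP   >
    [4,6] (S\NP)/(N\S)   >
      [4,5] "ate" : ((S\NP)/(N\S))/PP
      [5,6] "park" : PP
    [6,8] N\S   >
      [6,7] "saw" : (N\S)/S
      [7,8] "heard" : S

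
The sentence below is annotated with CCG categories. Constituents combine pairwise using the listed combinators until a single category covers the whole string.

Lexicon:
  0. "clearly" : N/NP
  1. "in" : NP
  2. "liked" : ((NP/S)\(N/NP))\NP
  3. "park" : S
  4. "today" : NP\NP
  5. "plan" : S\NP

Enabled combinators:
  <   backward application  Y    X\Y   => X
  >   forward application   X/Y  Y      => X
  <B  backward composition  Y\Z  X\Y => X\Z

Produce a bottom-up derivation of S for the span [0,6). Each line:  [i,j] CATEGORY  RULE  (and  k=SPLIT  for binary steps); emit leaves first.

[0,1] N/NP  lex  "clearly"
[1,2] NP  lex  "in"
[2,3] ((NP/S)\(N/NP))\NP  lex  "liked"
[1,3] (NP/S)\(N/NP)  <  k=2
[0,3] NP/S  <  k=1
[3,4] S  lex  "park"
[0,4] NP  >  k=3
[4,5] NP\NP  lex  "today"
[5,6] S\NP  lex  "plan"
[4,6] S\NP  <B  k=5
[0,6] S  <  k=4

[0,6] S   <
  [0,4] NP   >
    [0,3] NP/S   <
      [0,1] "clearly" : N/NP
      [1,3] (NP/S)\(N/NP)   <
        [1,2] "in" : NP
        [2,3] "liked" : ((NP/S)\(N/NP))\NP
    [3,4] "park" : S
  [4,6] S\NP   <B
    [4,5] "today" : NP\NP
    [5,6] "plan" : S\NP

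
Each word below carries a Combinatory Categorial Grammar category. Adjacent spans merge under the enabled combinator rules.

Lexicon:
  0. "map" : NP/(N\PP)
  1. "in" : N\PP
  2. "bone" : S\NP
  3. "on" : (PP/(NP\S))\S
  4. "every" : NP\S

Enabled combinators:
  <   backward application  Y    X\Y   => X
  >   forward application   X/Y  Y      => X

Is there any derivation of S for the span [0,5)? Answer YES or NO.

NP/(N\PP) N\PP S\NP (PP/(NP\S))\S NP\S
CKY chart[0,5] = {PP}; S ∉ chart

NO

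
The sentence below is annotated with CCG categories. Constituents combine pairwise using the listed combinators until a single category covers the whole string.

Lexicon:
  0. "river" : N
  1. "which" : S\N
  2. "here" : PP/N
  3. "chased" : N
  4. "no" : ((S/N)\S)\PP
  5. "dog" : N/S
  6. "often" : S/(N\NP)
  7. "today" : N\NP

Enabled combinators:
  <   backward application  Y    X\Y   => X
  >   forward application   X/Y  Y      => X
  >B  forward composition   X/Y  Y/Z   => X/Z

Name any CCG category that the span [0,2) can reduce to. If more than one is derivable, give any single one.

S

[0,8] S   >
  [0,5] S/N   <
    [0,2] S   <
      [0,1] "river" : N
      [1,2] "which" : S\N
    [2,5] (S/N)\S   <
      [2,4] PP   >
        [2,3] "here" : PP/N
        [3,4] "chased" : N
      [4,5] "no" : ((S/N)\S)\PP
  [5,8] N   >
    [5,6] "dog" : N/S
    [6,8] S   >
      [6,7] "often" : S/(N\NP)
      [7,8] "today" : N\NP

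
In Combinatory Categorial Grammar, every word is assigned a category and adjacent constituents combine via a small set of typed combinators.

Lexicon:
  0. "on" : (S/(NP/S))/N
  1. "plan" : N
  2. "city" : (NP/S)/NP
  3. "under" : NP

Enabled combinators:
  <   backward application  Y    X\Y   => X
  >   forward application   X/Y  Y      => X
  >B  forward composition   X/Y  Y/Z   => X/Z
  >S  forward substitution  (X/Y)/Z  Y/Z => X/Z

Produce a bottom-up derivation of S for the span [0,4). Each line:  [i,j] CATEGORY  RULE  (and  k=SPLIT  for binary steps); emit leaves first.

[0,1] (S/(NP/S))/N  lex  "on"
[1,2] N  lex  "plan"
[0,2] S/(NP/S)  >  k=1
[2,3] (NP/S)/NP  lex  "city"
[3,4] NP  lex  "under"
[2,4] NP/S  >  k=3
[0,4] S  >  k=2

[0,4] S   >
  [0,2] S/(NP/S)   >
    [0,1] "on" : (S/(NP/S))/N
    [1,2] "plan" : N
  [2,4] NP/S   >
    [2,3] "city" : (NP/S)/NP
    [3,4] "under" : NP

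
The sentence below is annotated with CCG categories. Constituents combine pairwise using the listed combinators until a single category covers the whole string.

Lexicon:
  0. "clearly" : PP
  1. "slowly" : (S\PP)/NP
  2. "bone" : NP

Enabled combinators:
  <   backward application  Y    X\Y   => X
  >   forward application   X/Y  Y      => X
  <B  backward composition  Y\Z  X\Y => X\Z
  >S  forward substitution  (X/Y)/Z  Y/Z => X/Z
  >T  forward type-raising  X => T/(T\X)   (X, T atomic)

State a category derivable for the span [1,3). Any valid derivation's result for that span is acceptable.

[0,3] S   <
  [0,1] "clearly" : PP
  [1,3] S\PP   >
    [1,2] "slowly" : (S\PP)/NP
    [2,3] "bone" : NP

S\PP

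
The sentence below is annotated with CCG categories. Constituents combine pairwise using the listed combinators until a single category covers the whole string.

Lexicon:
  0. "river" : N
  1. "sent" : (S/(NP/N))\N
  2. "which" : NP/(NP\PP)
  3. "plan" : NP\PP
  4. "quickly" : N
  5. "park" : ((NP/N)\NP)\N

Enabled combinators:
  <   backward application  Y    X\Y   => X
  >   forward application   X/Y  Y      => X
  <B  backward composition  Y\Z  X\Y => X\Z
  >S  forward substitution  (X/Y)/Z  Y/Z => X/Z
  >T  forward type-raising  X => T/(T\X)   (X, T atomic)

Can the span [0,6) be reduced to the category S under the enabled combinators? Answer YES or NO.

[0,6] S   >
  [0,2] S/(NP/N)   <
    [0,1] "river" : N
    [1,2] "sent" : (S/(NP/N))\N
  [2,6] NP/N   <
    [2,4] NP   >
      [2,3] "which" : NP/(NP\PP)
      [3,4] "plan" : NP\PP
    [4,6] (NP/N)\NP   <
      [4,5] "quickly" : N
      [5,6] "park" : ((NP/N)\NP)\N

YES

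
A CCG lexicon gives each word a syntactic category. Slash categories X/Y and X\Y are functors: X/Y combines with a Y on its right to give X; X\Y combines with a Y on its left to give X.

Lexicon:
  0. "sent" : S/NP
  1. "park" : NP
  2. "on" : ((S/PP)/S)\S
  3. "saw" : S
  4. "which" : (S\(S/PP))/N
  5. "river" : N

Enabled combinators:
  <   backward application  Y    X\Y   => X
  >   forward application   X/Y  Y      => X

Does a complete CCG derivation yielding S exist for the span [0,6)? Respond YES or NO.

YES

[0,6] S   <
  [0,4] S/PP   >
    [0,3] (S/PP)/S   <
      [0,2] S   >
        [0,1] "sent" : S/NP
        [1,2] "park" : NP
      [2,3] "on" : ((S/PP)/S)\S
    [3,4] "saw" : S
  [4,6] S\(S/PP)   >
    [4,5] "which" : (S\(S/PP))/N
    [5,6] "river" : N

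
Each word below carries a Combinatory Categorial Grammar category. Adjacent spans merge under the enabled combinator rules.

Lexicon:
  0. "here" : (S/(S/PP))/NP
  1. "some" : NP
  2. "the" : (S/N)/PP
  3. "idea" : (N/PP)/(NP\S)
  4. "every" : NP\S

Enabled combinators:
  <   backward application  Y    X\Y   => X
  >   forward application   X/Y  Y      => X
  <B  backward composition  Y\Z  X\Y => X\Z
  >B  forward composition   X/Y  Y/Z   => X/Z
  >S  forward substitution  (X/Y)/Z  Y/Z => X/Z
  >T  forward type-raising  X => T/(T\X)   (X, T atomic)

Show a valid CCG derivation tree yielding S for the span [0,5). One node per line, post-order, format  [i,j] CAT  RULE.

[0,5] S   >
  [0,2] S/(S/PP)   >
    [0,1] "here" : (S/(S/PP))/NP
    [1,2] "some" : NP
  [2,5] S/PP   >S
    [2,3] "the" : (S/N)/PP
    [3,5] N/PP   >
      [3,4] "idea" : (N/PP)/(NP\S)
      [4,5] "every" : NP\S

[0,1] (S/(S/PP))/NP  lex  "here"
[1,2] NP  lex  "some"
[0,2] S/(S/PP)  >  k=1
[2,3] (S/N)/PP  lex  "the"
[3,4] (N/PP)/(NP\S)  lex  "idea"
[4,5] NP\S  lex  "every"
[3,5] N/PP  >  k=4
[2,5] S/PP  >S  k=3
[0,5] S  >  k=2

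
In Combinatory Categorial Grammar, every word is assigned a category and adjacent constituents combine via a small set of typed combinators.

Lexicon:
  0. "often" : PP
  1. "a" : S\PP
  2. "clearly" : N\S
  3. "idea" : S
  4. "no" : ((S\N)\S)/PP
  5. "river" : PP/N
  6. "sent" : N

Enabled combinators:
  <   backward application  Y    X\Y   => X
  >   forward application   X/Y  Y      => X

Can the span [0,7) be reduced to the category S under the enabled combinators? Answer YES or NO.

[0,7] S   <
  [0,3] N   <
    [0,2] S   <
      [0,1] "often" : PP
      [1,2] "a" : S\PP
    [2,3] "clearly" : N\S
  [3,7] S\N   <
    [3,4] "idea" : S
    [4,7] (S\N)\S   >
      [4,5] "no" : ((S\N)\S)/PP
      [5,7] PP   >
        [5,6] "river" : PP/N
        [6,7] "sent" : N

YES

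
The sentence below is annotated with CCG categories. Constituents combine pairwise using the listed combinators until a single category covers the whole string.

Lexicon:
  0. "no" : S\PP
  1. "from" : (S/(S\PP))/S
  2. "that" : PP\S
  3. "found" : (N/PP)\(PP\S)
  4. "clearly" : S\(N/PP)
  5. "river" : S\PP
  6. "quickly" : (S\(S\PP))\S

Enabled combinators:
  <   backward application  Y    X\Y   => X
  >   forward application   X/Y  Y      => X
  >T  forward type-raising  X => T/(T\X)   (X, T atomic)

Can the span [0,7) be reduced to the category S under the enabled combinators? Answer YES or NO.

[0,7] S   <
  [0,1] "no" : S\PP
  [1,7] S\(S\PP)   <
    [1,6] S   >
      [1,5] S/(S\PP)   >
        [1,2] "from" : (S/(S\PP))/S
        [2,5] S   <
          [2,4] N/PP   <
            [2,3] "that" : PP\S
            [3,4] "found" : (N/PP)\(PP\S)
          [4,5] "clearly" : S\(N/PP)
      [5,6] "river" : S\PP
    [6,7] "quickly" : (S\(S\PP))\S

YES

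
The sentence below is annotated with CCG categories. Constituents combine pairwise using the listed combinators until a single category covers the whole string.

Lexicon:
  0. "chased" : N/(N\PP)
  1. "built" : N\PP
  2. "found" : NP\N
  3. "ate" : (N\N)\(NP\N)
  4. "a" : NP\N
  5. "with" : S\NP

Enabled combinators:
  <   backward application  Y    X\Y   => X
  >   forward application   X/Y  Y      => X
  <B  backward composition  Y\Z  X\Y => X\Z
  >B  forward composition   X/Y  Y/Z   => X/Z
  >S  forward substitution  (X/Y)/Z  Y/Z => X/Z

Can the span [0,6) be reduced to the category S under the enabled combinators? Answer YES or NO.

YES

[0,6] S   <
  [0,4] N   >
    [0,1] "chased" : N/(N\PP)
    [1,4] N\PP   <B
      [1,2] "built" : N\PP
      [2,4] N\N   <
        [2,3] "found" : NP\N
        [3,4] "ate" : (N\N)\(NP\N)
  [4,6] S\N   <B
    [4,5] "a" : NP\N
    [5,6] "with" : S\NP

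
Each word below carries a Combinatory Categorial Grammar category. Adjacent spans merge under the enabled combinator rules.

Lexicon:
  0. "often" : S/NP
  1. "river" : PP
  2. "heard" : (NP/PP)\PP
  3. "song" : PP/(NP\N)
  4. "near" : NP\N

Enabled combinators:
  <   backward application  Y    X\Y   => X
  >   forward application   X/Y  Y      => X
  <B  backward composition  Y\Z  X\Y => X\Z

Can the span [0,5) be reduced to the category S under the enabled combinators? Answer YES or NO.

[0,5] S   >
  [0,1] "often" : S/NP
  [1,5] NP   >
    [1,3] NP/PP   <
      [1,2] "river" : PP
      [2,3] "heard" : (NP/PP)\PP
    [3,5] PP   >
      [3,4] "song" : PP/(NP\N)
      [4,5] "near" : NP\N

YES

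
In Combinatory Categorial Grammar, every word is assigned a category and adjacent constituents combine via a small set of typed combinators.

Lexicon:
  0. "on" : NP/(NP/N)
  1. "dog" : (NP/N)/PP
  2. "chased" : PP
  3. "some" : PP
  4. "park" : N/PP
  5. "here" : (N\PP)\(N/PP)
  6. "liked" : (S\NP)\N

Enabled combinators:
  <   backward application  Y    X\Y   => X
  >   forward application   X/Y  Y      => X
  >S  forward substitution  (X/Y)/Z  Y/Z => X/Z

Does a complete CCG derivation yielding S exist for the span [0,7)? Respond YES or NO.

YES

[0,7] S   <
  [0,3] NP   >
    [0,1] "on" : NP/(NP/N)
    [1,3] NP/N   >
      [1,2] "dog" : (NP/N)/PP
      [2,3] "chased" : PP
  [3,7] S\NP   <
    [3,6] N   <
      [3,4] "some" : PP
      [4,6] N\PP   <
        [4,5] "park" : N/PP
        [5,6] "here" : (N\PP)\(N/PP)
    [6,7] "liked" : (S\NP)\N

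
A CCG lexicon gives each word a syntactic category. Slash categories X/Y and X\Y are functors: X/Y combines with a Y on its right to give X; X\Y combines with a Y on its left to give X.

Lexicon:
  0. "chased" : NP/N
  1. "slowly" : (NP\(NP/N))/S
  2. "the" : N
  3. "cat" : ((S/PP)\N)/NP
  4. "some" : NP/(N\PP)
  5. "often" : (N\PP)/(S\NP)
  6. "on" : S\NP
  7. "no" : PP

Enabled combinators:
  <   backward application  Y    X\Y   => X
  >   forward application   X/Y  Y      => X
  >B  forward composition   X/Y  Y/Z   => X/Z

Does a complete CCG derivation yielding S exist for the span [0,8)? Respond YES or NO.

NO

NP/N (NP\(NP/N))/S N ((S/PP)\N)/NP NP/(N\PP) (N\PP)/(S\NP) S\NP PP
CKY chart[0,8] = {NP}; S ∉ chart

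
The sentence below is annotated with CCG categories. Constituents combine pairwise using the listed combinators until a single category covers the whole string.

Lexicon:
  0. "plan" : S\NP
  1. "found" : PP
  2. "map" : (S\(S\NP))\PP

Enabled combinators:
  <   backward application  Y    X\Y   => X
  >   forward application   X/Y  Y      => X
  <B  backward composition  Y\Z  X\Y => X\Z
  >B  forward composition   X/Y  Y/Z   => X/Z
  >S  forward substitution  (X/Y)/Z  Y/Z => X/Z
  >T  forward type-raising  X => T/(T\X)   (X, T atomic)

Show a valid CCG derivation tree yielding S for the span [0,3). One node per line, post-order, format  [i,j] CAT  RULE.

[0,3] S   <
  [0,1] "plan" : S\NP
  [1,3] S\(S\NP)   <
    [1,2] "found" : PP
    [2,3] "map" : (S\(S\NP))\PP

[0,1] S\NP  lex  "plan"
[1,2] PP  lex  "found"
[2,3] (S\(S\NP))\PP  lex  "map"
[1,3] S\(S\NP)  <  k=2
[0,3] S  <  k=1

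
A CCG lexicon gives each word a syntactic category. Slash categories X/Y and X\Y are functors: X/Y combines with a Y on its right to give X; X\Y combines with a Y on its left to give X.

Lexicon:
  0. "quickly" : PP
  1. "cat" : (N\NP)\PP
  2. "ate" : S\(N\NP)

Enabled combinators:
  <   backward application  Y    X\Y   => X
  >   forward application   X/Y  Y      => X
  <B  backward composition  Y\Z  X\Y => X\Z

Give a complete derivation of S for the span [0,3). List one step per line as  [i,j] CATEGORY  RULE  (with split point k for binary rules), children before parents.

[0,1] PP  lex  "quickly"
[1,2] (N\NP)\PP  lex  "cat"
[2,3] S\(N\NP)  lex  "ate"
[1,3] S\PP  <B  k=2
[0,3] S  <  k=1

[0,3] S   <
  [0,1] "quickly" : PP
  [1,3] S\PP   <B
    [1,2] "cat" : (N\NP)\PP
    [2,3] "ate" : S\(N\NP)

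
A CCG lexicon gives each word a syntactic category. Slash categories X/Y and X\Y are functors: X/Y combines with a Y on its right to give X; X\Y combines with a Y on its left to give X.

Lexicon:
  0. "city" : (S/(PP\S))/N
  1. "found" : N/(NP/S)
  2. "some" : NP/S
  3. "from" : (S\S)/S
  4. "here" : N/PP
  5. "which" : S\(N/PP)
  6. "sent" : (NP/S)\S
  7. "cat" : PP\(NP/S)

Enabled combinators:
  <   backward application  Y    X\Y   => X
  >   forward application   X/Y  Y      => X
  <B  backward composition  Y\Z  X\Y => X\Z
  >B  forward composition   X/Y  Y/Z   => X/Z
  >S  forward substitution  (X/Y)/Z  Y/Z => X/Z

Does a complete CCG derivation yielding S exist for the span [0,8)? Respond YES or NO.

[0,8] S   >
  [0,3] S/(PP\S)   >
    [0,1] "city" : (S/(PP\S))/N
    [1,3] N   >
      [1,2] "found" : N/(NP/S)
      [2,3] "some" : NP/S
  [3,8] PP\S   <B
    [3,6] S\S   >
      [3,4] "from" : (S\S)/S
      [4,6] S   <
        [4,5] "here" : N/PP
        [5,6] "which" : S\(N/PP)
    [6,8] PP\S   <B
      [6,7] "sent" : (NP/S)\S
      [7,8] "cat" : PP\(NP/S)

YES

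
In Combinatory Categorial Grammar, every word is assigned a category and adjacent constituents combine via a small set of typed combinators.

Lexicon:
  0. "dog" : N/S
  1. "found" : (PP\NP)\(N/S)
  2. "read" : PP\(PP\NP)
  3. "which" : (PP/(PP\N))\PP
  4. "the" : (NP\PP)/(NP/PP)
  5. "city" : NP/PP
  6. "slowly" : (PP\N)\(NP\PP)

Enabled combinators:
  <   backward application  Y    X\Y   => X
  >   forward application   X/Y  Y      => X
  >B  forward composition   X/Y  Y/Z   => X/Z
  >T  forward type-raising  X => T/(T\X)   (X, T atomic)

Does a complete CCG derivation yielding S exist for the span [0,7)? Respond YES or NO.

N/S (PP\NP)\(N/S) PP\(PP\NP) (PP/(PP\N))\PP (NP\PP)/(NP/PP) NP/PP (PP\N)\(NP\PP)
CKY chart[0,7] = {N/(N\PP), NP/(NP\PP), PP, PP/(PP\PP), S/(S\PP)}; S ∉ chart

NO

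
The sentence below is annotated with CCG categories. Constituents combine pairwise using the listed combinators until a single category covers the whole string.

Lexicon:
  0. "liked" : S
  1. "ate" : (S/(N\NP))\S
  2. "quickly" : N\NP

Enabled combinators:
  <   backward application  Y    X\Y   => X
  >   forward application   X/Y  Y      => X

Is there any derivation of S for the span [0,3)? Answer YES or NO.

YES

[0,3] S   >
  [0,2] S/(N\NP)   <
    [0,1] "liked" : S
    [1,2] "ate" : (S/(N\NP))\S
  [2,3] "quickly" : N\NP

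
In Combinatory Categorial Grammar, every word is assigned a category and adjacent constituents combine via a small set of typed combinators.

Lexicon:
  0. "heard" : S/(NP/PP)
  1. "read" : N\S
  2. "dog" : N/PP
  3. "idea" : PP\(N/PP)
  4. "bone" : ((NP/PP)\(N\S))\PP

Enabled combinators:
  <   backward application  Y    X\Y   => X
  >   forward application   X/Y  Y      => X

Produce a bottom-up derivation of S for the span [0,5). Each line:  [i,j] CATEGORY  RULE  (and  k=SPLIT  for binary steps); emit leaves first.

[0,5] S   >
  [0,1] "heard" : S/(NP/PP)
  [1,5] NP/PP   <
    [1,2] "read" : N\S
    [2,5] (NP/PP)\(N\S)   <
      [2,4] PP   <
        [2,3] "dog" : N/PP
        [3,4] "idea" : PP\(N/PP)
      [4,5] "bone" : ((NP/PP)\(N\S))\PP

[0,1] S/(NP/PP)  lex  "heard"
[1,2] N\S  lex  "read"
[2,3] N/PP  lex  "dog"
[3,4] PP\(N/PP)  lex  "idea"
[2,4] PP  <  k=3
[4,5] ((NP/PP)\(N\S))\PP  lex  "bone"
[2,5] (NP/PP)\(N\S)  <  k=4
[1,5] NP/PP  <  k=2
[0,5] S  >  k=1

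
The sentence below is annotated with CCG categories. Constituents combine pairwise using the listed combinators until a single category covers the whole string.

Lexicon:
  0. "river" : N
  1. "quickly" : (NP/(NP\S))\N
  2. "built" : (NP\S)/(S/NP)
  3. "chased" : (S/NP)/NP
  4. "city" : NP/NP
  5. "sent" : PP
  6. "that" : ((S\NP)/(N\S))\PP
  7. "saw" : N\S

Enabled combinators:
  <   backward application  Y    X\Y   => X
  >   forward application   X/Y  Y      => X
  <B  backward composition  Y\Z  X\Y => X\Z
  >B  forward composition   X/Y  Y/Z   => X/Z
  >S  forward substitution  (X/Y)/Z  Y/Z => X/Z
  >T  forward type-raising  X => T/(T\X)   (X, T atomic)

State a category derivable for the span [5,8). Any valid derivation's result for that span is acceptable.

S\NP

[0,8] S   <
  [0,5] NP   >
    [0,2] NP/(NP\S)   <
      [0,1] "river" : N
      [1,2] "quickly" : (NP/(NP\S))\N
    [2,5] NP\S   >
      [2,3] "built" : (NP\S)/(S/NP)
      [3,5] S/NP   >S
        [3,4] "chased" : (S/NP)/NP
        [4,5] "city" : NP/NP
  [5,8] S\NP   >
    [5,7] (S\NP)/(N\S)   <
      [5,6] "sent" : PP
      [6,7] "that" : ((S\NP)/(N\S))\PP
    [7,8] "saw" : N\S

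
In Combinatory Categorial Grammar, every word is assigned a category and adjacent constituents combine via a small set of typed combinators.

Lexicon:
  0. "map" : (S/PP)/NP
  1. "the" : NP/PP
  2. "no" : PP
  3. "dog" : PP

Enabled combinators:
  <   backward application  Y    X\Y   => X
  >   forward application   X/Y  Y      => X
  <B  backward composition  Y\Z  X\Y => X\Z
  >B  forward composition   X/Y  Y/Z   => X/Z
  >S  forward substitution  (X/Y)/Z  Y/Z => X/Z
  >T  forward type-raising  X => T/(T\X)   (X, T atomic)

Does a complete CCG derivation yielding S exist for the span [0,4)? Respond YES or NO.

YES

[0,4] S   >
  [0,3] S/PP   >
    [0,1] "map" : (S/PP)/NP
    [1,3] NP   >
      [1,2] "the" : NP/PP
      [2,3] "no" : PP
  [3,4] "dog" : PP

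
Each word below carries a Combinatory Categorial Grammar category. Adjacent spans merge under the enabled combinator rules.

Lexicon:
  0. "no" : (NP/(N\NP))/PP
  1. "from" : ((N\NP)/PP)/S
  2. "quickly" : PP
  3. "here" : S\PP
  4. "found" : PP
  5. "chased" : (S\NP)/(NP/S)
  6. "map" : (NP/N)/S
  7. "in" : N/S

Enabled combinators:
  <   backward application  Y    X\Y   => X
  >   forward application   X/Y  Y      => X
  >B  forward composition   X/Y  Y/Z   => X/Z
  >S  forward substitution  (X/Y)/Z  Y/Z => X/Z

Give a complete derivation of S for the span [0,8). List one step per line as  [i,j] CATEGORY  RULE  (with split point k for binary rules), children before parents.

[0,1] (NP/(N\NP))/PP  lex  "no"
[1,2] ((N\NP)/PP)/S  lex  "from"
[2,3] PP  lex  "quickly"
[3,4] S\PP  lex  "here"
[2,4] S  <  k=3
[1,4] (N\NP)/PP  >  k=2
[0,4] NP/PP  >S  k=1
[4,5] PP  lex  "found"
[0,5] NP  >  k=4
[5,6] (S\NP)/(NP/S)  lex  "chased"
[6,7] (NP/N)/S  lex  "map"
[7,8] N/S  lex  "in"
[6,8] NP/S  >S  k=7
[5,8] S\NP  >  k=6
[0,8] S  <  k=5

[0,8] S   <
  [0,5] NP   >
    [0,4] NP/PP   >S
      [0,1] "no" : (NP/(N\NP))/PP
      [1,4] (N\NP)/PP   >
        [1,2] "from" : ((N\NP)/PP)/S
        [2,4] S   <
          [2,3] "quickly" : PP
          [3,4] "here" : S\PP
    [4,5] "found" : PP
  [5,8] S\NP   >
    [5,6] "chased" : (S\NP)/(NP/S)
    [6,8] NP/S   >S
      [6,7] "map" : (NP/N)/S
      [7,8] "in" : N/S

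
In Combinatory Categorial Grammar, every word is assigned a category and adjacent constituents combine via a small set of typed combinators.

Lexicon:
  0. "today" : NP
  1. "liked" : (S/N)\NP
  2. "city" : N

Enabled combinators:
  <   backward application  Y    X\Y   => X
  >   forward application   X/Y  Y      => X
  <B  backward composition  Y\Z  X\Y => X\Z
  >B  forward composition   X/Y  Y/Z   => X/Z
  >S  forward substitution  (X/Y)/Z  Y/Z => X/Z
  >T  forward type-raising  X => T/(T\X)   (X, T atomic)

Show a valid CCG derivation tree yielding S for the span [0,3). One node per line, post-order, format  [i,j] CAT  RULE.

[0,3] S   >
  [0,2] S/N   <
    [0,1] "today" : NP
    [1,2] "liked" : (S/N)\NP
  [2,3] "city" : N

[0,1] NP  lex  "today"
[1,2] (S/N)\NP  lex  "liked"
[0,2] S/N  <  k=1
[2,3] N  lex  "city"
[0,3] S  >  k=2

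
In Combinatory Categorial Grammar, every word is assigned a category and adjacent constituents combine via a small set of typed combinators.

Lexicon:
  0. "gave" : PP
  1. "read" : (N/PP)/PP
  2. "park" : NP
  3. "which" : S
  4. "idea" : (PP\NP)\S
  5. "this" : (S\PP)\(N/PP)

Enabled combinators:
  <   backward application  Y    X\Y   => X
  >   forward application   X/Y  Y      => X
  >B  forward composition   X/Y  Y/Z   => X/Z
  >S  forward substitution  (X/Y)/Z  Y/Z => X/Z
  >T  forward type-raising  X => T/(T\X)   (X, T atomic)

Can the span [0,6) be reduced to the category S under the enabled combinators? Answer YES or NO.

YES

[0,6] S   <
  [0,1] "gave" : PP
  [1,6] S\PP   <
    [1,5] N/PP   >
      [1,2] "read" : (N/PP)/PP
      [2,5] PP   >
        [2,3] PP/(PP\NP)   >T
          [2,3] "park" : NP
        [3,5] PP\NP   <
          [3,4] "which" : S
          [4,5] "idea" : (PP\NP)\S
    [5,6] "this" : (S\PP)\(N/PP)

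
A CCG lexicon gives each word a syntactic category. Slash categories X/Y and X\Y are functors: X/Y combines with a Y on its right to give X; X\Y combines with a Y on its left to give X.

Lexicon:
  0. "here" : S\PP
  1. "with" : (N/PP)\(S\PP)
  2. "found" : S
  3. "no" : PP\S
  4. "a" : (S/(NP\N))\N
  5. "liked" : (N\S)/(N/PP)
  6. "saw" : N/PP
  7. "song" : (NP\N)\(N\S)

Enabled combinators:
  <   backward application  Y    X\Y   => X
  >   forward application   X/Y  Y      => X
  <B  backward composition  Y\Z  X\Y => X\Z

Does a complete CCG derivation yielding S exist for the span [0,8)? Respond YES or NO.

YES

[0,8] S   >
  [0,5] S/(NP\N)   <
    [0,4] N   >
      [0,2] N/PP   <
        [0,1] "here" : S\PP
        [1,2] "with" : (N/PP)\(S\PP)
      [2,4] PP   <
        [2,3] "found" : S
        [3,4] "no" : PP\S
    [4,5] "a" : (S/(NP\N))\N
  [5,8] NP\N   <
    [5,7] N\S   >
      [5,6] "liked" : (N\S)/(N/PP)
      [6,7] "saw" : N/PP
    [7,8] "song" : (NP\N)\(N\S)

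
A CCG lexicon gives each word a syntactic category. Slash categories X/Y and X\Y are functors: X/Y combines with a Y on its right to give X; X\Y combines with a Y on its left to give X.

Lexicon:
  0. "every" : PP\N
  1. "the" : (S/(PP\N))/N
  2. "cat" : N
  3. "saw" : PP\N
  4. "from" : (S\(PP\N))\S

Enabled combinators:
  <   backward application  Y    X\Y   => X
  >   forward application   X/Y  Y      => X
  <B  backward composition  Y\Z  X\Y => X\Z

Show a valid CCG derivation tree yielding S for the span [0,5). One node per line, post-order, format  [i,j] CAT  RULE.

[0,1] PP\N  lex  "every"
[1,2] (S/(PP\N))/N  lex  "the"
[2,3] N  lex  "cat"
[1,3] S/(PP\N)  >  k=2
[3,4] PP\N  lex  "saw"
[1,4] S  >  k=3
[4,5] (S\(PP\N))\S  lex  "from"
[1,5] S\(PP\N)  <  k=4
[0,5] S  <  k=1

[0,5] S   <
  [0,1] "every" : PP\N
  [1,5] S\(PP\N)   <
    [1,4] S   >
      [1,3] S/(PP\N)   >
        [1,2] "the" : (S/(PP\N))/N
        [2,3] "cat" : N
      [3,4] "saw" : PP\N
    [4,5] "from" : (S\(PP\N))\S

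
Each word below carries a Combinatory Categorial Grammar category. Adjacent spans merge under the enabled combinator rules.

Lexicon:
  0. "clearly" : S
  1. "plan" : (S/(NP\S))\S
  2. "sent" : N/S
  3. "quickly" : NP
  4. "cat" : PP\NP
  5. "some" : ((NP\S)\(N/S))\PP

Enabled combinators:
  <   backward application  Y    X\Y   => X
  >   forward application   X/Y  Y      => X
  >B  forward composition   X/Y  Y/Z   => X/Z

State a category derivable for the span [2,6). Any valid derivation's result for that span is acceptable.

[0,6] S   >
  [0,2] S/(NP\S)   <
    [0,1] "clearly" : S
    [1,2] "plan" : (S/(NP\S))\S
  [2,6] NP\S   <
    [2,3] "sent" : N/S
    [3,6] (NP\S)\(N/S)   <
      [3,5] PP   <
        [3,4] "quickly" : NP
        [4,5] "cat" : PP\NP
      [5,6] "some" : ((NP\S)\(N/S))\PP

NP\S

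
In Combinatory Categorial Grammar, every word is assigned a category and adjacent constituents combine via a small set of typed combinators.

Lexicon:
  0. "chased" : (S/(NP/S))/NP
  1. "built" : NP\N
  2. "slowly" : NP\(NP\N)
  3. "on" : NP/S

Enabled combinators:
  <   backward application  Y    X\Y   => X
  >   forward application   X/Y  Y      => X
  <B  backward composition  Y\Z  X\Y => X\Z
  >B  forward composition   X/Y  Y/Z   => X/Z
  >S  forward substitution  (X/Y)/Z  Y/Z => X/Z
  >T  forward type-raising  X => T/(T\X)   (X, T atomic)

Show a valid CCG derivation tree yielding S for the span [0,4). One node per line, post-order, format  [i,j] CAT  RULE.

[0,4] S   >
  [0,3] S/(NP/S)   >
    [0,1] "chased" : (S/(NP/S))/NP
    [1,3] NP   <
      [1,2] "built" : NP\N
      [2,3] "slowly" : NP\(NP\N)
  [3,4] "on" : NP/S

[0,1] (S/(NP/S))/NP  lex  "chased"
[1,2] NP\N  lex  "built"
[2,3] NP\(NP\N)  lex  "slowly"
[1,3] NP  <  k=2
[0,3] S/(NP/S)  >  k=1
[3,4] NP/S  lex  "on"
[0,4] S  >  k=3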